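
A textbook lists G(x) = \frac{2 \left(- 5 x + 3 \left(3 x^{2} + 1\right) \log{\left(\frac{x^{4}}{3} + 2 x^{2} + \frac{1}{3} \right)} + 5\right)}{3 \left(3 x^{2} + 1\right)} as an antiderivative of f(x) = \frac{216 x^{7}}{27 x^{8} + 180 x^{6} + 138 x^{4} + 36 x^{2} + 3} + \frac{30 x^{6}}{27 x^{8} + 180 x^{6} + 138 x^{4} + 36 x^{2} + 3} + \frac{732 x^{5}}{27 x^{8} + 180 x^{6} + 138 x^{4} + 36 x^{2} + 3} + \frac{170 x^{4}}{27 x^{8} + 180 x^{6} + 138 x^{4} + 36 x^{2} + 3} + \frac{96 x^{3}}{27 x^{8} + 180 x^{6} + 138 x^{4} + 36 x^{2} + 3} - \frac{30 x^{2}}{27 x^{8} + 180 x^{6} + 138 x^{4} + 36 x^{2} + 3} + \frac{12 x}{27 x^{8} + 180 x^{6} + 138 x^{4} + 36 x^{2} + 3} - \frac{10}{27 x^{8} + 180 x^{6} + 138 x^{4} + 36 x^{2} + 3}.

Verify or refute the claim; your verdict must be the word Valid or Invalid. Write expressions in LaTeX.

Valid - differentiating G returns exactly f.

d/dx[G] = \frac{216 x^{7} + 30 x^{6} + 732 x^{5} + 170 x^{4} + 96 x^{3} - 30 x^{2} + 12 x - 10}{27 x^{8} + 180 x^{6} + 138 x^{4} + 36 x^{2} + 3}
This equals f(x) exactly, so the claim holds.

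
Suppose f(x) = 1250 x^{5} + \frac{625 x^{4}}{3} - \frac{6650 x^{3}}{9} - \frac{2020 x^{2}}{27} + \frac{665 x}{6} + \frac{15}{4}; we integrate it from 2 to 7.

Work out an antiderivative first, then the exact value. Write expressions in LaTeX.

f matches the chain-rule pattern g'(h)*h' with inner function h(x) = - 5 x^{2} - \frac{x}{3} + \frac{3}{2}; substituting u = h(x) collapses the integral.
F(x) = \frac{625 x^{6}}{3} + \frac{125 x^{5}}{3} - \frac{3325 x^{4}}{18} - \frac{2020 x^{3}}{81} + \frac{665 x^{2}}{12} + \frac{15 x}{4} is an antiderivative of f.
Check: d/dx[\frac{625 x^{6}}{3} + \frac{125 x^{5}}{3} - \frac{3325 x^{4}}{18} - \frac{2020 x^{3}}{81} + \frac{665 x^{2}}{12} + \frac{15 x}{4}] = 1250 x^{5} + \frac{625 x^{4}}{3} - \frac{6650 x^{3}}{9} - \frac{2020 x^{2}}{27} + \frac{665 x}{6} + \frac{15}{4} = f(x).
F(7) = \frac{4011309505}{162}; F(2) = \frac{1902005}{162}.
Integral = F(7) - F(2) = \frac{2004703750}{81}.

Antiderivative: F(x) = \frac{625 x^{6}}{3} + \frac{125 x^{5}}{3} - \frac{3325 x^{4}}{18} - \frac{2020 x^{3}}{81} + \frac{665 x^{2}}{12} + \frac{15 x}{4}; value = \frac{2004703750}{81}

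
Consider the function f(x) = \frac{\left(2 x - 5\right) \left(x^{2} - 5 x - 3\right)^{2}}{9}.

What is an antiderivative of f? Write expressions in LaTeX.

An antiderivative is F(x) = \frac{x^{6}}{27} - \frac{5 x^{5}}{9} + \frac{22 x^{4}}{9} - \frac{35 x^{3}}{27} - \frac{22 x^{2}}{3} - 5 x.

The substitution u = - \frac{x^{2}}{3} + \frac{5 x}{3} + 1 works: f is exactly (dF/du)*(du/dx) for that inner function.
Check: d/dx[\frac{x^{6}}{27} - \frac{5 x^{5}}{9} + \frac{22 x^{4}}{9} - \frac{35 x^{3}}{27} - \frac{22 x^{2}}{3} - 5 x] = \frac{2 x^{5}}{9} - \frac{25 x^{4}}{9} + \frac{88 x^{3}}{9} - \frac{35 x^{2}}{9} - \frac{44 x}{3} - 5, which equals f(x).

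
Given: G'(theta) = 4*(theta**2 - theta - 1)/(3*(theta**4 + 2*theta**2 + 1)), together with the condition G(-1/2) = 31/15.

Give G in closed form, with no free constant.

G(theta) = (2/3 - 4*theta/3)/(theta**2 + 1) + 1

G'(theta) has the shape u'v + uv' for u = 1/(theta**2 + 1) and v = 2/3 - 4*theta/3 — it is the derivative of the product u*v.
A general antiderivative is (2/3 - 4*theta/3)/(theta**2 + 1) + C.
The condition gives C = 31/15 - (16/15) = 1.
So G(theta) = (2/3 - 4*theta/3)/(theta**2 + 1) + 1.
Check: d/dtheta[(2/3 - 4*theta/3)/(theta**2 + 1) + 1] = (4*theta**2 - 4*theta - 4)/(3*theta**4 + 6*theta**2 + 3), which equals G'(theta).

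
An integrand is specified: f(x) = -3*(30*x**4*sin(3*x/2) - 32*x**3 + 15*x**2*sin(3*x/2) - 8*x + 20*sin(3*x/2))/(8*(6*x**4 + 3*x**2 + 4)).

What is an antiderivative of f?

Check any antiderivative F(x) by computing F'(x) and comparing it with f(x).
Check: d/dx[(2*log(2*x**4 + x**2 + 4/3) + 5*cos(3*x/2))/4] = (-90*x**4*sin(3*x/2) + 96*x**3 - 45*x**2*sin(3*x/2) + 24*x - 60*sin(3*x/2))/(48*x**4 + 24*x**2 + 32), which equals f(x).

An antiderivative is F(x) = (2*log(2*x**4 + x**2 + 4/3) + 5*cos(3*x/2))/4.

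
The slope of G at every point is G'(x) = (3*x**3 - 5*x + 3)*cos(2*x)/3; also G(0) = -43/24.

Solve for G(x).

G(x) = (12*x**3*sin(2*x) + 18*x**2*cos(2*x) - 38*x*sin(2*x) + 12*sin(2*x) - 19*cos(2*x) - 24)/24

A first test for any G(x): its x-derivative must equal the given G'(x).
A general antiderivative is x**3*sin(2*x)/2 + 3*x**2*cos(2*x)/4 - 19*x*sin(2*x)/12 + sin(2*x)/2 - 19*cos(2*x)/24 + C.
The condition gives C = -43/24 - (-19/24) = -1.
So G(x) = (12*x**3*sin(2*x) + 18*x**2*cos(2*x) - 38*x*sin(2*x) + 12*sin(2*x) - 19*cos(2*x) - 24)/24.
Check: d/dx[(12*x**3*sin(2*x) + 18*x**2*cos(2*x) - 38*x*sin(2*x) + 12*sin(2*x) - 19*cos(2*x) - 24)/24] = x**3*cos(2*x) - 5*x*cos(2*x)/3 + cos(2*x), which equals G'(x).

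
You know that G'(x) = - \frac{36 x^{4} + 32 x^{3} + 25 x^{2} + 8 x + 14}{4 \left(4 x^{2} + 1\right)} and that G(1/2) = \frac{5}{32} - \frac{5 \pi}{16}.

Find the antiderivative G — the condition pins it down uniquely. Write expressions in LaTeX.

G(x) = - \frac{3 x^{3} + 4 x^{2} + 4 x + 5 \operatorname{atan}{\left(2 x \right)} - 4}{4}

Any candidate G(x) must reproduce the stated G'(x) exactly.
A general antiderivative is - \frac{3 x^{3}}{4} - x^{2} - x - \frac{5 \operatorname{atan}{\left(2 x \right)}}{4} + C.
The condition gives C = \frac{5}{32} - \frac{5 \pi}{16} - (- \frac{5 \pi}{16} - \frac{27}{32}) = 1.
So G(x) = - \frac{3 x^{3} + 4 x^{2} + 4 x + 5 \operatorname{atan}{\left(2 x \right)} - 4}{4}.
Check: d/dx[- \frac{3 x^{3} + 4 x^{2} + 4 x + 5 \operatorname{atan}{\left(2 x \right)} - 4}{4}] = \frac{- 36 x^{4} - 32 x^{3} - 25 x^{2} - 8 x - 14}{16 x^{2} + 4}, which equals G'(x).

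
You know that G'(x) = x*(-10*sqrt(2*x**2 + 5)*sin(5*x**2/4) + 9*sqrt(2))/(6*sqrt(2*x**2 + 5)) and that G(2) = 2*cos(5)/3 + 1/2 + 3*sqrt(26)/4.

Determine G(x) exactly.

A candidate passes only if d/dx[G] lands on the given G'(x) exactly.
A general antiderivative is 3*sqrt(x**2 + 5/2)/2 + 2*cos(5*x**2/4)/3 + C.
The condition gives C = 2*cos(5)/3 + 1/2 + 3*sqrt(26)/4 - (2*cos(5)/3 + 3*sqrt(26)/4) = 1/2.
So G(x) = (9*sqrt(2)*sqrt(2*x**2 + 5) + 8*cos(5*x**2/4) + 6)/12.
Check: d/dx[(9*sqrt(2)*sqrt(2*x**2 + 5) + 8*cos(5*x**2/4) + 6)/12] = (-10*x*sqrt(2*x**2 + 5)*sin(5*x**2/4) + 9*sqrt(2)*x)/(6*sqrt(2*x**2 + 5)), which equals G'(x).

G(x) = (9*sqrt(2)*sqrt(2*x**2 + 5) + 8*cos(5*x**2/4) + 6)/12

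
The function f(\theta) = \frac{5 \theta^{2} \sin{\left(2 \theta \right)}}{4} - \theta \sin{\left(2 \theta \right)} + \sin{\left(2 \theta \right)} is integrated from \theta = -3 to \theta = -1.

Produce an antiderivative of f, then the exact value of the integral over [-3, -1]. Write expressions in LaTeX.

Antiderivative: F(\theta) = - \frac{5 \theta^{2} \cos{\left(2 \theta \right)}}{8} + \frac{5 \theta \sin{\left(2 \theta \right)}}{8} + \frac{\theta \cos{\left(2 \theta \right)}}{2} - \frac{\sin{\left(2 \theta \right)}}{4} - \frac{3 \cos{\left(2 \theta \right)}}{16}; value = - \frac{21 \cos{\left(2 \right)}}{16} - \frac{17 \sin{\left(6 \right)}}{8} + \frac{7 \sin{\left(2 \right)}}{8} + \frac{117 \cos{\left(6 \right)}}{16}

The integrand splits into summands that can be handled one at a time.
F(\theta) = - \frac{5 \theta^{2} \cos{\left(2 \theta \right)}}{8} + \frac{5 \theta \sin{\left(2 \theta \right)}}{8} + \frac{\theta \cos{\left(2 \theta \right)}}{2} - \frac{\sin{\left(2 \theta \right)}}{4} - \frac{3 \cos{\left(2 \theta \right)}}{16} is an antiderivative of f.
Check: d/d\theta[- \frac{5 \theta^{2} \cos{\left(2 \theta \right)}}{8} + \frac{5 \theta \sin{\left(2 \theta \right)}}{8} + \frac{\theta \cos{\left(2 \theta \right)}}{2} - \frac{\sin{\left(2 \theta \right)}}{4} - \frac{3 \cos{\left(2 \theta \right)}}{16}] = \frac{5 \theta^{2} \sin{\left(2 \theta \right)}}{4} - \theta \sin{\left(2 \theta \right)} + \sin{\left(2 \theta \right)} = f(\theta).
F(-1) = - \frac{21 \cos{\left(2 \right)}}{16} + \frac{7 \sin{\left(2 \right)}}{8}; F(-3) = - \frac{117 \cos{\left(6 \right)}}{16} + \frac{17 \sin{\left(6 \right)}}{8}.
Integral = F(-1) - F(-3) = - \frac{21 \cos{\left(2 \right)}}{16} - \frac{17 \sin{\left(6 \right)}}{8} + \frac{7 \sin{\left(2 \right)}}{8} + \frac{117 \cos{\left(6 \right)}}{16}.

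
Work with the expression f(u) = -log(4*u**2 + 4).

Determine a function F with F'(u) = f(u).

An antiderivative F(u) passes only if d/du[F] lands on f(u) exactly.
Check: d/du[-u*log(u**2 + 1) - 2*u*log(2) + 2*u - 2*atan(u)] = -log(u**2 + 1) - 2*log(2), which equals f(u).

An antiderivative is F(u) = -u*log(u**2 + 1) - 2*u*log(2) + 2*u - 2*atan(u).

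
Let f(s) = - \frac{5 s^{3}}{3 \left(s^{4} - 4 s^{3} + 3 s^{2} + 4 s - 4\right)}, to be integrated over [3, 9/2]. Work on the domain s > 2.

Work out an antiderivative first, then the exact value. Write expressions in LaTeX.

Factor the denominator (3 \left(s - 2\right)^{2} \left(s - 1\right) \left(s + 1\right)) and decompose: f = - \frac{5}{54 \left(s + 1\right)} - \frac{5}{6 \left(s - 1\right)} - \frac{20}{27 \left(s - 2\right)} - \frac{40}{9 \left(s - 2\right)^{2}}; each piece integrates to a log, atan, or power term.
F(s) = - \frac{20 \log{\left(s - 2 \right)}}{27} - \frac{5 \log{\left(s - 1 \right)}}{6} - \frac{5 \log{\left(s + 1 \right)}}{54} + \frac{40}{9 s - 18} is an antiderivative of f.
Check: d/ds[- \frac{20 \log{\left(s - 2 \right)}}{27} - \frac{5 \log{\left(s - 1 \right)}}{6} - \frac{5 \log{\left(s + 1 \right)}}{54} + \frac{40}{9 s - 18}] = - \frac{5 s^{3}}{3 s^{4} - 12 s^{3} + 9 s^{2} + 12 s - 12}, which equals f(s).
F(9/2) = - \frac{5 \log{\left(\frac{7}{2} \right)}}{6} - \frac{20 \log{\left(\frac{5}{2} \right)}}{27} - \frac{5 \log{\left(\frac{11}{2} \right)}}{54} + \frac{16}{9}; F(3) = - \frac{5 \log{\left(2 \right)}}{6} - \frac{5 \log{\left(4 \right)}}{54} + \frac{40}{9}.
Integral = F(9/2) - F(3) = - \frac{8}{3} - \frac{5 \log{\left(\frac{7}{2} \right)}}{6} - \frac{20 \log{\left(\frac{5}{2} \right)}}{27} - \frac{5 \log{\left(\frac{11}{2} \right)}}{54} + \frac{5 \log{\left(4 \right)}}{54} + \frac{5 \log{\left(2 \right)}}{6}.

Antiderivative: F(s) = - \frac{20 \log{\left(s - 2 \right)}}{27} - \frac{5 \log{\left(s - 1 \right)}}{6} - \frac{5 \log{\left(s + 1 \right)}}{54} + \frac{40}{9 s - 18}; value = - \frac{8}{3} - \frac{5 \log{\left(\frac{7}{2} \right)}}{6} - \frac{20 \log{\left(\frac{5}{2} \right)}}{27} - \frac{5 \log{\left(\frac{11}{2} \right)}}{54} + \frac{5 \log{\left(4 \right)}}{54} + \frac{5 \log{\left(2 \right)}}{6}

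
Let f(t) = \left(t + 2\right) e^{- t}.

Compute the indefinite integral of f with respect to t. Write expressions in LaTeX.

Recognize the product-rule pattern: f = u'v + uv' with u = - t - 3, v = e^{- t}, so integration by parts undoes it.
Check: d/dt[\left(- t - 3\right) e^{- t}] = \left(t + 2\right) e^{- t} = f(t).

F(t) = \left(- t - 3\right) e^{- t} + C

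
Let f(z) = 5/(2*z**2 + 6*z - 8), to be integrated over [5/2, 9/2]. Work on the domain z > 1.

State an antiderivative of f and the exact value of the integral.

Antiderivative: F(z) = log(z - 1)/2 - log(z + 4)/2; value = -log(17/2)/2 - log(3/2)/2 + log(7/2)/2 + log(13/2)/2

The denominator factors as 2*(z - 1)*(z + 4); partial fractions split f into directly integrable pieces: -1/(2*(z + 4)) + 1/(2*(z - 1)).
F(z) = log(z - 1)/2 - log(z + 4)/2 is an antiderivative of f.
Check: d/dz[log(z - 1)/2 - log(z + 4)/2] = 5/(2*z**2 + 6*z - 8) = f(z).
F(9/2) = -log(17/2)/2 + log(7/2)/2; F(5/2) = -log(13/2)/2 + log(3/2)/2.
Integral = F(9/2) - F(5/2) = -log(17/2)/2 - log(3/2)/2 + log(7/2)/2 + log(13/2)/2.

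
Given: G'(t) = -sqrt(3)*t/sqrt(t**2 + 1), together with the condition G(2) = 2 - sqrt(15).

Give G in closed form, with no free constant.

G(t) = -sqrt(3)*sqrt(t**2 + 1) + 2

The substitution u = 3*t**2 + 3 works: G'(t) is exactly (dG/du)*(du/dt) for that inner function.
A general antiderivative is -sqrt(3*t**2 + 3) + C.
The condition gives C = 2 - sqrt(15) - (-sqrt(15)) = 2.
So G(t) = -sqrt(3)*sqrt(t**2 + 1) + 2.
Check: d/dt[-sqrt(3)*sqrt(t**2 + 1) + 2] = -sqrt(3)*t/sqrt(t**2 + 1) = G'(t).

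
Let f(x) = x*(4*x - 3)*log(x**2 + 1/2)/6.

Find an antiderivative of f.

Any candidate F(x) must reproduce f(x) exactly when differentiated.
Check: d/dx[(-32*x**3 + 6*x**2*(8*x - 9)*log(x**2 + 1/2) + 54*x**2 + 48*x - 27*log(x**2 + 1/2) - 24*sqrt(2)*atan(sqrt(2)*x))/216] = 2*x**2*log(x**2 + 1/2)/3 - x*log(x**2 + 1/2)/2, which equals f(x).

An antiderivative is F(x) = (-32*x**3 + 6*x**2*(8*x - 9)*log(x**2 + 1/2) + 54*x**2 + 48*x - 27*log(x**2 + 1/2) - 24*sqrt(2)*atan(sqrt(2)*x))/216.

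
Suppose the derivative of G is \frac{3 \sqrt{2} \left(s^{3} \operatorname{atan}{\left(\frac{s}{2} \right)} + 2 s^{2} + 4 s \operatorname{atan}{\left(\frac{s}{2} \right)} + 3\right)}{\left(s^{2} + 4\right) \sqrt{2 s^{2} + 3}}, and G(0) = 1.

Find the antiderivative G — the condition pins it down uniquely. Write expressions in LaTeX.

Recognize the product-rule pattern: G'(s) = u'v + uv' with u = 3 \sqrt{s^{2} + \frac{3}{2}}, v = \operatorname{atan}{\left(\frac{s}{2} \right)}, so integration by parts undoes it.
A general antiderivative is 3 \sqrt{s^{2} + \frac{3}{2}} \operatorname{atan}{\left(\frac{s}{2} \right)} + C.
The condition gives C = 1 - (0) = 1.
So G(s) = \frac{3 \sqrt{2} \sqrt{2 s^{2} + 3} \operatorname{atan}{\left(\frac{s}{2} \right)} + 2}{2}.
Check: d/ds[\frac{3 \sqrt{2} \sqrt{2 s^{2} + 3} \operatorname{atan}{\left(\frac{s}{2} \right)} + 2}{2}] = \frac{3 \sqrt{2} s^{3} \operatorname{atan}{\left(\frac{s}{2} \right)} + 6 \sqrt{2} s^{2} + 12 \sqrt{2} s \operatorname{atan}{\left(\frac{s}{2} \right)} + 9 \sqrt{2}}{s^{2} \sqrt{2 s^{2} + 3} + 4 \sqrt{2 s^{2} + 3}}, which equals G'(s).

G(s) = \frac{3 \sqrt{2} \sqrt{2 s^{2} + 3} \operatorname{atan}{\left(\frac{s}{2} \right)} + 2}{2}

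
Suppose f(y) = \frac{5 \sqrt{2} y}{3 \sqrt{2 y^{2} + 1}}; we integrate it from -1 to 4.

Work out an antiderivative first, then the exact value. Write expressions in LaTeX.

f matches the chain-rule pattern g'(h)*h' with inner function h(y) = y^{2} + \frac{1}{2}; substituting u = h(y) collapses the integral.
F(y) = \frac{5 \sqrt{y^{2} + \frac{1}{2}}}{3} is an antiderivative of f.
Check: d/dy[\frac{5 \sqrt{y^{2} + \frac{1}{2}}}{3}] = \frac{5 \sqrt{2} y}{3 \sqrt{2 y^{2} + 1}} = f(y).
F(4) = \frac{5 \sqrt{66}}{6}; F(-1) = \frac{5 \sqrt{6}}{6}.
Integral = F(4) - F(-1) = - \frac{5 \sqrt{6}}{6} + \frac{5 \sqrt{66}}{6}.

Antiderivative: F(y) = \frac{5 \sqrt{y^{2} + \frac{1}{2}}}{3}; value = - \frac{5 \sqrt{6}}{6} + \frac{5 \sqrt{66}}{6}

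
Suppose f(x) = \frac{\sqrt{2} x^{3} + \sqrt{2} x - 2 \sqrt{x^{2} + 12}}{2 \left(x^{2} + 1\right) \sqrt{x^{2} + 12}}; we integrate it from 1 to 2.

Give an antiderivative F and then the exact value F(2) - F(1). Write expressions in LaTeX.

Any candidate F(x) must reproduce f(x) exactly when differentiated.
F(x) = \frac{\sqrt{2} \left(\sqrt{x^{2} + 12} - \sqrt{2} \operatorname{atan}{\left(x \right)}\right)}{2} is an antiderivative of f.
Check: d/dx[\frac{\sqrt{2} \left(\sqrt{x^{2} + 12} - \sqrt{2} \operatorname{atan}{\left(x \right)}\right)}{2}] = \frac{\sqrt{2} x^{3} + \sqrt{2} x - 2 \sqrt{x^{2} + 12}}{2 x^{2} \sqrt{x^{2} + 12} + 2 \sqrt{x^{2} + 12}}, which equals f(x).
F(2) = - \operatorname{atan}{\left(2 \right)} + 2 \sqrt{2}; F(1) = - \frac{\pi}{4} + \frac{\sqrt{26}}{2}.
Integral = F(2) - F(1) = - \frac{\sqrt{26}}{2} - \operatorname{atan}{\left(2 \right)} + \frac{\pi}{4} + 2 \sqrt{2}.

Antiderivative: F(x) = \frac{\sqrt{2} \left(\sqrt{x^{2} + 12} - \sqrt{2} \operatorname{atan}{\left(x \right)}\right)}{2}; value = - \frac{\sqrt{26}}{2} - \operatorname{atan}{\left(2 \right)} + \frac{\pi}{4} + 2 \sqrt{2}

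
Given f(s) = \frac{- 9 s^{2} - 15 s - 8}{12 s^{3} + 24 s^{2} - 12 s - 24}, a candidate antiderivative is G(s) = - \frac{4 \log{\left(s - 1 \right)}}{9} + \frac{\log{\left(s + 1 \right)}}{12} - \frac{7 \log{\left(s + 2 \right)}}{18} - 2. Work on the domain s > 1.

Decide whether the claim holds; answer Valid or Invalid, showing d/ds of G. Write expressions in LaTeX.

d/ds[G] = \frac{- 9 s^{2} - 15 s - 8}{12 s^{3} + 24 s^{2} - 12 s - 24}
This equals f(s) exactly, so the claim holds.

Valid - differentiating G returns exactly f.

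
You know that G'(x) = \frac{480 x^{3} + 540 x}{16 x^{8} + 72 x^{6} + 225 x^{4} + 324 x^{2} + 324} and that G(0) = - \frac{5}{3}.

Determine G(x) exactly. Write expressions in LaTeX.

G'(x) matches the chain-rule pattern g'(h)*h' with inner function h(x) = \frac{2 x^{4}}{3} + \frac{3 x^{2}}{2} + 3; substituting u = h(x) collapses the integral.
A general antiderivative is - \frac{5}{\frac{2 x^{4}}{3} + \frac{3 x^{2}}{2} + 3} + C.
The condition gives C = - \frac{5}{3} - (- \frac{5}{3}) = 0.
So G(x) = - \frac{30}{4 x^{4} + 9 x^{2} + 18}.
Check: d/dx[- \frac{30}{4 x^{4} + 9 x^{2} + 18}] = \frac{480 x^{3} + 540 x}{16 x^{8} + 72 x^{6} + 225 x^{4} + 324 x^{2} + 324} = G'(x).

G(x) = - \frac{30}{4 x^{4} + 9 x^{2} + 18}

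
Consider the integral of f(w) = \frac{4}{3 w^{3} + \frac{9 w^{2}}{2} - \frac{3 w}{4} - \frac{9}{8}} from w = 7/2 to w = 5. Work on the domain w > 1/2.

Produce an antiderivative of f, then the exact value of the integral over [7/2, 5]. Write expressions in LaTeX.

Antiderivative: F(w) = - \frac{4 \log{\left(2 w + 1 \right)}}{3} + \frac{2 \log{\left(4 w^{2} + 4 w - 3 \right)}}{3}; value = - \frac{4 \log{\left(11 \right)}}{3} - \frac{2 \log{\left(60 \right)}}{3} + \frac{4 \log{\left(8 \right)}}{3} + \frac{2 \log{\left(117 \right)}}{3}

The denominator factors as 3 \left(2 w - 1\right) \left(2 w + 1\right) \left(2 w + 3\right); partial fractions split f into directly integrable pieces: \frac{4}{3 \left(2 w + 3\right)} - \frac{8}{3 \left(2 w + 1\right)} + \frac{4}{3 \left(2 w - 1\right)}.
F(w) = - \frac{4 \log{\left(2 w + 1 \right)}}{3} + \frac{2 \log{\left(4 w^{2} + 4 w - 3 \right)}}{3} is an antiderivative of f.
Check: d/dw[- \frac{4 \log{\left(2 w + 1 \right)}}{3} + \frac{2 \log{\left(4 w^{2} + 4 w - 3 \right)}}{3}] = \frac{32}{24 w^{3} + 36 w^{2} - 6 w - 9}, which equals f(w).
F(5) = - \frac{4 \log{\left(11 \right)}}{3} + \frac{2 \log{\left(117 \right)}}{3}; F(7/2) = - \frac{4 \log{\left(8 \right)}}{3} + \frac{2 \log{\left(60 \right)}}{3}.
Integral = F(5) - F(7/2) = - \frac{4 \log{\left(11 \right)}}{3} - \frac{2 \log{\left(60 \right)}}{3} + \frac{4 \log{\left(8 \right)}}{3} + \frac{2 \log{\left(117 \right)}}{3}.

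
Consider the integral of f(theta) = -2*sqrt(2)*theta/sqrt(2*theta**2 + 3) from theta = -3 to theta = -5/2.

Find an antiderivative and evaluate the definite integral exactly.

f matches the chain-rule pattern g'(h)*h' with inner function h(theta) = 4*theta**2 + 6; substituting u = h(theta) collapses the integral.
F(theta) = -sqrt(2)*sqrt(2*theta**2 + 3) is an antiderivative of f.
Check: d/dtheta[-sqrt(2)*sqrt(2*theta**2 + 3)] = -2*sqrt(2)*theta/sqrt(2*theta**2 + 3) = f(theta).
F(-5/2) = -sqrt(31); F(-3) = -sqrt(42).
Integral = F(-5/2) - F(-3) = -sqrt(31) + sqrt(42).

Antiderivative: F(theta) = -sqrt(2)*sqrt(2*theta**2 + 3); value = -sqrt(31) + sqrt(42)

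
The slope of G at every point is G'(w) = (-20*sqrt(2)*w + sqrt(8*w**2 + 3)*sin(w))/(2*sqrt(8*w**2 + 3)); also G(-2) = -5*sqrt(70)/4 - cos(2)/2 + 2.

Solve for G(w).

G(w) = -(5*sqrt(2)*sqrt(8*w**2 + 3) + 2*cos(w) - 8)/4

A first test for any G(w): its w-derivative must equal the given G'(w).
A general antiderivative is -5*sqrt(4*w**2 + 3/2)/2 - cos(w)/2 + C.
The condition gives C = -5*sqrt(70)/4 - cos(2)/2 + 2 - (-5*sqrt(70)/4 - cos(2)/2) = 2.
So G(w) = -(5*sqrt(2)*sqrt(8*w**2 + 3) + 2*cos(w) - 8)/4.
Check: d/dw[-(5*sqrt(2)*sqrt(8*w**2 + 3) + 2*cos(w) - 8)/4] = (-20*sqrt(2)*w + sqrt(8*w**2 + 3)*sin(w))/(2*sqrt(8*w**2 + 3)) = G'(w).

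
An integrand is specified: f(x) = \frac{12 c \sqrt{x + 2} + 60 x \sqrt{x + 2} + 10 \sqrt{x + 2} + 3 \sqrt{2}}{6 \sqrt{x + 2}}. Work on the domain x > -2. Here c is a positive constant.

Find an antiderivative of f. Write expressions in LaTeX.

Any candidate F(x) must reproduce f(x) exactly when differentiated.
Check: d/dx[\frac{6 c x + 15 x^{2} + 5 x + 3 \sqrt{2} \sqrt{x + 2} - 2}{3}] = \frac{12 c \sqrt{x + 2} + 60 x \sqrt{x + 2} + 10 \sqrt{x + 2} + 3 \sqrt{2}}{6 \sqrt{x + 2}} = f(x).

An antiderivative is F(x) = \frac{6 c x + 15 x^{2} + 5 x + 3 \sqrt{2} \sqrt{x + 2} - 2}{3}.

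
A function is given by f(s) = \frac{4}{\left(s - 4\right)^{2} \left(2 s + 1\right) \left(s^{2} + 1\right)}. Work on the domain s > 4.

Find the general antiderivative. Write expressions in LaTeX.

F(s) = \frac{4 \left(- 530 s \log{\left(s - 4 \right)} + 2312 s \log{\left(s + \frac{1}{2} \right)} - 891 s \log{\left(s^{2} + 1 \right)} + 2511 s \operatorname{atan}{\left(s \right)} + 2120 \log{\left(s - 4 \right)} - 9248 \log{\left(s + \frac{1}{2} \right)} + 3564 \log{\left(s^{2} + 1 \right)} - 10044 \operatorname{atan}{\left(s \right)} - 765\right)}{117045 \left(s - 4\right)} + C

Factor the denominator (\left(s - 4\right)^{2} \left(2 s + 1\right) \left(s^{2} + 1\right)) and decompose: f = - \frac{4 \left(22 s - 31\right)}{1445 \left(s^{2} + 1\right)} + \frac{64}{405 \left(2 s + 1\right)} - \frac{424}{23409 \left(s - 4\right)} + \frac{4}{153 \left(s - 4\right)^{2}}; each piece integrates to a log, atan, or power term.
Check: d/ds[\frac{4 \left(- 530 s \log{\left(s - 4 \right)} + 2312 s \log{\left(s + \frac{1}{2} \right)} - 891 s \log{\left(s^{2} + 1 \right)} + 2511 s \operatorname{atan}{\left(s \right)} + 2120 \log{\left(s - 4 \right)} - 9248 \log{\left(s + \frac{1}{2} \right)} + 3564 \log{\left(s^{2} + 1 \right)} - 10044 \operatorname{atan}{\left(s \right)} - 765\right)}{117045 \left(s - 4\right)}] = \frac{4}{2 s^{5} - 15 s^{4} + 26 s^{3} + s^{2} + 24 s + 16}, which equals f(s).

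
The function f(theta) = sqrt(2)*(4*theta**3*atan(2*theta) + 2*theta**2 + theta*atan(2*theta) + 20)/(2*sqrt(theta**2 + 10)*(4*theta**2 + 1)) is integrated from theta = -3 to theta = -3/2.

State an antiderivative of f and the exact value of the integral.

Antiderivative: F(theta) = sqrt(2)*sqrt(theta**2 + 10)*atan(2*theta)/2; value = -7*sqrt(2)*atan(3)/4 + sqrt(38)*atan(6)/2

Recognize the product-rule pattern: f = u'v + uv' with u = sqrt(theta**2/2 + 5), v = atan(2*theta), so integration by parts undoes it.
F(theta) = sqrt(2)*sqrt(theta**2 + 10)*atan(2*theta)/2 is an antiderivative of f.
Check: d/dtheta[sqrt(2)*sqrt(theta**2 + 10)*atan(2*theta)/2] = (4*sqrt(2)*theta**3*atan(2*theta) + 2*sqrt(2)*theta**2 + sqrt(2)*theta*atan(2*theta) + 20*sqrt(2))/(8*theta**2*sqrt(theta**2 + 10) + 2*sqrt(theta**2 + 10)), which equals f(theta).
F(-3/2) = -7*sqrt(2)*atan(3)/4; F(-3) = -sqrt(38)*atan(6)/2.
Integral = F(-3/2) - F(-3) = -7*sqrt(2)*atan(3)/4 + sqrt(38)*atan(6)/2.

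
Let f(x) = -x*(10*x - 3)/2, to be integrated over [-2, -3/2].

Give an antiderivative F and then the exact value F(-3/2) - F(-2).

A candidate is checked by its d/dx: the result must match f(x).
F(x) = -5*x**3/3 + 3*x**2/4 is an antiderivative of f.
Check: d/dx[-5*x**3/3 + 3*x**2/4] = -5*x**2 + 3*x/2, which equals f(x).
F(-3/2) = 117/16; F(-2) = 49/3.
Integral = F(-3/2) - F(-2) = -433/48.

Antiderivative: F(x) = -5*x**3/3 + 3*x**2/4; value = -433/48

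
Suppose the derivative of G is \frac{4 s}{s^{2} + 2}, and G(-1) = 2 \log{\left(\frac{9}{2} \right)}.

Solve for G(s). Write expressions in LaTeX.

G(s) = 2 \log{\left(\frac{3 s^{2}}{2} + 3 \right)}

G'(s) matches the chain-rule pattern g'(h)*h' with inner function h(s) = \frac{3 s^{2}}{2} + 3; substituting u = h(s) collapses the integral.
A general antiderivative is 2 \log{\left(\frac{3 s^{2}}{2} + 3 \right)} + C.
The condition gives C = 2 \log{\left(\frac{9}{2} \right)} - (2 \log{\left(\frac{9}{2} \right)}) = 0.
So G(s) = 2 \log{\left(\frac{3 s^{2}}{2} + 3 \right)}.
Check: d/ds[2 \log{\left(\frac{3 s^{2}}{2} + 3 \right)}] = \frac{4 s}{s^{2} + 2} = G'(s).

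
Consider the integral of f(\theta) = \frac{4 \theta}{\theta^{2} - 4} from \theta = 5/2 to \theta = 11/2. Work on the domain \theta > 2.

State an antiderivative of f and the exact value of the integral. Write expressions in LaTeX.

Antiderivative: F(\theta) = 2 \log{\left(\theta^{2} - 4 \right)}; value = - 2 \log{\left(\frac{9}{4} \right)} + 2 \log{\left(\frac{105}{4} \right)}

The denominator factors as \left(\theta - 2\right) \left(\theta + 2\right); partial fractions split f into directly integrable pieces: \frac{2}{\theta + 2} + \frac{2}{\theta - 2}.
F(\theta) = 2 \log{\left(\theta^{2} - 4 \right)} is an antiderivative of f.
Check: d/d\theta[2 \log{\left(\theta^{2} - 4 \right)}] = \frac{4 \theta}{\theta^{2} - 4} = f(\theta).
F(11/2) = 2 \log{\left(\frac{105}{4} \right)}; F(5/2) = 2 \log{\left(\frac{9}{4} \right)}.
Integral = F(11/2) - F(5/2) = - 2 \log{\left(\frac{9}{4} \right)} + 2 \log{\left(\frac{105}{4} \right)}.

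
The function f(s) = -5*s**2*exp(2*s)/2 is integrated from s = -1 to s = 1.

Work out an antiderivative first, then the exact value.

Antiderivative: F(s) = -5*(2*s**2 - 2*s + 1)*exp(2*s)/8; value = -5*exp(2)/8 + 25*exp(-2)/8

f has the shape u'v + uv' for u = -5*s**2/4 + 5*s/4 - 5/8 and v = exp(2*s) — it is the derivative of the product u*v.
F(s) = -5*(2*s**2 - 2*s + 1)*exp(2*s)/8 is an antiderivative of f.
Check: d/ds[-5*(2*s**2 - 2*s + 1)*exp(2*s)/8] = -5*s**2*exp(2*s)/2 = f(s).
F(1) = -5*exp(2)/8; F(-1) = -25*exp(-2)/8.
Integral = F(1) - F(-1) = -5*exp(2)/8 + 25*exp(-2)/8.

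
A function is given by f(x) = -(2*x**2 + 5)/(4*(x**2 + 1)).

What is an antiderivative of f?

An antiderivative is F(x) = (-2*x - 3*atan(x))/4.

Whatever form F(x) takes, F'(x) = f(x) is non-negotiable.
Check: d/dx[(-2*x - 3*atan(x))/4] = (-2*x**2 - 5)/(4*x**2 + 4), which equals f(x).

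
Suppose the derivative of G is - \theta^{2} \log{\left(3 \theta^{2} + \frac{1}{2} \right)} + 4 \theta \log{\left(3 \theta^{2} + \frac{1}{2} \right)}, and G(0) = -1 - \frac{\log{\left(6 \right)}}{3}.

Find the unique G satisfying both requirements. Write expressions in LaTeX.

Integrate term by term and add the pieces.
A general antiderivative is \frac{2 \theta^{3}}{9} - 2 \theta^{2} - \frac{\theta}{9} + \left(- \frac{\theta^{3}}{3} + 2 \theta^{2}\right) \log{\left(3 \theta^{2} + \frac{1}{2} \right)} + \frac{\log{\left(\theta^{2} + \frac{1}{6} \right)}}{3} + \frac{\sqrt{6} \operatorname{atan}{\left(\sqrt{6} \theta \right)}}{54} + C.
The condition gives C = -1 - \frac{\log{\left(6 \right)}}{3} - (- \frac{\log{\left(6 \right)}}{3}) = -1.
So G(\theta) = \frac{2 \theta^{3}}{9} - 2 \theta^{2} - \frac{\theta}{9} + \left(- \frac{\theta^{3}}{3} + 2 \theta^{2}\right) \log{\left(3 \theta^{2} + \frac{1}{2} \right)} + \frac{\log{\left(\theta^{2} + \frac{1}{6} \right)}}{3} + \frac{\sqrt{6} \operatorname{atan}{\left(\sqrt{6} \theta \right)}}{54} - 1.
Check: d/d\theta[\frac{2 \theta^{3}}{9} - 2 \theta^{2} - \frac{\theta}{9} + \left(- \frac{\theta^{3}}{3} + 2 \theta^{2}\right) \log{\left(3 \theta^{2} + \frac{1}{2} \right)} + \frac{\log{\left(\theta^{2} + \frac{1}{6} \right)}}{3} + \frac{\sqrt{6} \operatorname{atan}{\left(\sqrt{6} \theta \right)}}{54} - 1] = - \theta^{2} \log{\left(3 \theta^{2} + \frac{1}{2} \right)} + 4 \theta \log{\left(3 \theta^{2} + \frac{1}{2} \right)} = G'(\theta).

G(\theta) = \frac{2 \theta^{3}}{9} - 2 \theta^{2} - \frac{\theta}{9} + \left(- \frac{\theta^{3}}{3} + 2 \theta^{2}\right) \log{\left(3 \theta^{2} + \frac{1}{2} \right)} + \frac{\log{\left(\theta^{2} + \frac{1}{6} \right)}}{3} + \frac{\sqrt{6} \operatorname{atan}{\left(\sqrt{6} \theta \right)}}{54} - 1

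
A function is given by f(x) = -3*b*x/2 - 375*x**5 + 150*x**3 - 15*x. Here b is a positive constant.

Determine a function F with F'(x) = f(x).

Integrate term by term and add the pieces.
Check: d/dx[(-3*b*x**2 - 2*(5*x**2 - 1)**3)/4] = -3*b*x/2 - 375*x**5 + 150*x**3 - 15*x = f(x).

An antiderivative is F(x) = (-3*b*x**2 - 2*(5*x**2 - 1)**3)/4.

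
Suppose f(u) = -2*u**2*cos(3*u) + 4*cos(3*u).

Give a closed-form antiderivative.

An antiderivative is F(u) = -2*u**2*sin(3*u)/3 - 4*u*cos(3*u)/9 + 40*sin(3*u)/27.

Integrate term by term and add the pieces.
Check: d/du[-2*u**2*sin(3*u)/3 - 4*u*cos(3*u)/9 + 40*sin(3*u)/27] = -2*u**2*cos(3*u) + 4*cos(3*u) = f(u).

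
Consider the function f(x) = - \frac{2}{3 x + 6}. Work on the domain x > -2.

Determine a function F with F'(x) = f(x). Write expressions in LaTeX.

Check any antiderivative F(x) by computing F'(x) and comparing it with f(x).
Check: d/dx[- \frac{2 \log{\left(\frac{x}{2} + 1 \right)}}{3}] = - \frac{2}{3 x + 6} = f(x).

An antiderivative is F(x) = - \frac{2 \log{\left(\frac{x}{2} + 1 \right)}}{3}.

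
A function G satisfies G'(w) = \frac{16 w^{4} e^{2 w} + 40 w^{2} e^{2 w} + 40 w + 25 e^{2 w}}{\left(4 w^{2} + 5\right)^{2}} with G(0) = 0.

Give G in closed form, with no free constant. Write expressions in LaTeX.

A candidate passes only if d/dw[G] lands on the given G'(w) exactly.
A general antiderivative is \frac{e^{2 w}}{2} - \frac{5}{2 \left(2 w^{2} + \frac{5}{2}\right)} + C.
The condition gives C = 0 - (- \frac{1}{2}) = \frac{1}{2}.
So G(w) = \frac{e^{2 w}}{2} + \frac{1}{2} - \frac{5}{2 \left(2 w^{2} + \frac{5}{2}\right)}.
Check: d/dw[\frac{e^{2 w}}{2} + \frac{1}{2} - \frac{5}{2 \left(2 w^{2} + \frac{5}{2}\right)}] = \frac{16 w^{4} e^{2 w} + 40 w^{2} e^{2 w} + 40 w + 25 e^{2 w}}{16 w^{4} + 40 w^{2} + 25}, which equals G'(w).

G(w) = \frac{e^{2 w}}{2} + \frac{1}{2} - \frac{5}{2 \left(2 w^{2} + \frac{5}{2}\right)}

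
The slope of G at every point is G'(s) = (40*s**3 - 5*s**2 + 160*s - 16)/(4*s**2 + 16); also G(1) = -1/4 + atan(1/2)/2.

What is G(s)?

G(s) = 5*s**2 - 5*s/4 + atan(s/2)/2 - 4

Since d/ds undoes antidifferentiation here, G(s) must give back the stated G'(s).
A general antiderivative is 5*s**2 - 5*s/4 + atan(s/2)/2 - 4 + C.
The condition gives C = -1/4 + atan(1/2)/2 - (-1/4 + atan(1/2)/2) = 0.
So G(s) = 5*s**2 - 5*s/4 + atan(s/2)/2 - 4.
Check: d/ds[5*s**2 - 5*s/4 + atan(s/2)/2 - 4] = (40*s**3 - 5*s**2 + 160*s - 16)/(4*s**2 + 16) = G'(s).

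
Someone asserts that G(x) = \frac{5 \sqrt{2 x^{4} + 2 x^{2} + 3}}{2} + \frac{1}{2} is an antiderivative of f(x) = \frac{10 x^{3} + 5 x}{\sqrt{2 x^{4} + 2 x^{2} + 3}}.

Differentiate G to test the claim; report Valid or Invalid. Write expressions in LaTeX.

Valid - the claim checks out under differentiation.

d/dx[G] = \frac{10 x^{3} + 5 x}{\sqrt{2 x^{4} + 2 x^{2} + 3}}
This equals f(x) exactly, so the claim holds.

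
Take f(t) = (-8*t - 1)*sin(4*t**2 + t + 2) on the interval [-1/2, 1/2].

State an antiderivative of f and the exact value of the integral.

Antiderivative: F(t) = cos(4*t**2 + t + 2); value = cos(7/2) - cos(5/2)

f matches the chain-rule pattern g'(h)*h' with inner function h(t) = 4*t**2 + t + 2; substituting u = h(t) collapses the integral.
F(t) = cos(4*t**2 + t + 2) is an antiderivative of f.
Check: d/dt[cos(4*t**2 + t + 2)] = -8*t*sin(4*t**2 + t + 2) - sin(4*t**2 + t + 2), which equals f(t).
F(1/2) = cos(7/2); F(-1/2) = cos(5/2).
Integral = F(1/2) - F(-1/2) = cos(7/2) - cos(5/2).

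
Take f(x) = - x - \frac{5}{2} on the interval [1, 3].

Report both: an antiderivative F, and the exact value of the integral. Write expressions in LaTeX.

A first test for any F(x): its x-derivative must equal f(x) identically.
F(x) = - \frac{x^{2}}{2} - \frac{5 x}{2} is an antiderivative of f.
Check: d/dx[- \frac{x^{2}}{2} - \frac{5 x}{2}] = - x - \frac{5}{2} = f(x).
F(3) = -12; F(1) = -3.
Integral = F(3) - F(1) = -9.

Antiderivative: F(x) = - \frac{x^{2}}{2} - \frac{5 x}{2}; value = -9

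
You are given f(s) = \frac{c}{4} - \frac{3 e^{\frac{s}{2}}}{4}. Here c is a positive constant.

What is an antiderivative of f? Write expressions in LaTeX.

Recover f(s) by differentiating a candidate F(s); any mismatch rules it out.
Check: d/ds[\frac{c s}{4} - \frac{3 e^{\frac{s}{2}}}{2}] = \frac{c}{4} - \frac{3 e^{\frac{s}{2}}}{4} = f(s).

An antiderivative is F(s) = \frac{c s}{4} - \frac{3 e^{\frac{s}{2}}}{2}.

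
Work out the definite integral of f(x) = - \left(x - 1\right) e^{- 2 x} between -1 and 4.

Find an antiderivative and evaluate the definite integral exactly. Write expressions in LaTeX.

Antiderivative: F(x) = \frac{\left(2 x - 1\right) e^{- 2 x}}{4}; value = \frac{7}{4 e^{8}} + \frac{3 e^{2}}{4}

Recognize the product-rule pattern: f = u'v + uv' with u = \frac{x}{2} - \frac{1}{4}, v = e^{- 2 x}, so integration by parts undoes it.
F(x) = \frac{\left(2 x - 1\right) e^{- 2 x}}{4} is an antiderivative of f.
Check: d/dx[\frac{\left(2 x - 1\right) e^{- 2 x}}{4}] = \left(1 - x\right) e^{- 2 x}, which equals f(x).
F(4) = \frac{7}{4 e^{8}}; F(-1) = - \frac{3 e^{2}}{4}.
Integral = F(4) - F(-1) = \frac{7}{4 e^{8}} + \frac{3 e^{2}}{4}.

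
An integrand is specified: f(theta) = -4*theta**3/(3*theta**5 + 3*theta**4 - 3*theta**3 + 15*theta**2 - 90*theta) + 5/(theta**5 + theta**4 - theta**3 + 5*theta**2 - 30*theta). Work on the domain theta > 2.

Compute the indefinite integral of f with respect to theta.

F(theta) = -(630*log(theta) + 238*log(theta - 2) - 738*log(theta + 3) - 65*log(theta**2 + 5) + 470*sqrt(5)*atan(sqrt(5)*theta/5))/3780 + C

The denominator factors as 3*theta*(theta - 2)*(theta + 3)*(theta**2 + 5); partial fractions split f into directly integrable pieces: (13*theta - 235)/(378*(theta**2 + 5)) + 41/(210*(theta + 3)) - 17/(270*(theta - 2)) - 1/(6*theta).
Check: d/dtheta[-(630*log(theta) + 238*log(theta - 2) - 738*log(theta + 3) - 65*log(theta**2 + 5) + 470*sqrt(5)*atan(sqrt(5)*theta/5))/3780] = (15 - 4*theta**3)/(3*theta**5 + 3*theta**4 - 3*theta**3 + 15*theta**2 - 90*theta), which equals f(theta).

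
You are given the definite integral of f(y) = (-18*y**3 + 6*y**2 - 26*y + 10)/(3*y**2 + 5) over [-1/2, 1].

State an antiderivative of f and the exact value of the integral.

Antiderivative: F(y) = -3*y**2 + 2*y + 2*log(3*y**2/2 + 5/2)/3; value = -2*log(23/8)/3 + 3/4 + 2*log(4)/3

A candidate is checked by its d/dy: the result must match f(y).
F(y) = -3*y**2 + 2*y + 2*log(3*y**2/2 + 5/2)/3 is an antiderivative of f.
Check: d/dy[-3*y**2 + 2*y + 2*log(3*y**2/2 + 5/2)/3] = (-18*y**3 + 6*y**2 - 26*y + 10)/(3*y**2 + 5) = f(y).
F(1) = -1 + 2*log(4)/3; F(-1/2) = -7/4 + 2*log(23/8)/3.
Integral = F(1) - F(-1/2) = -2*log(23/8)/3 + 3/4 + 2*log(4)/3.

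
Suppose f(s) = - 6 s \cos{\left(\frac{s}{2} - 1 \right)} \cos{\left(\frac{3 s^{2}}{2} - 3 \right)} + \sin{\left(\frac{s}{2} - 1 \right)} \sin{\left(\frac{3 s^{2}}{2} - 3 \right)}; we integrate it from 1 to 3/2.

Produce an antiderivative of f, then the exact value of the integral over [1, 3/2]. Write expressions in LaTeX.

f has the shape u'v + uv' for u = - 2 \cos{\left(\frac{s}{2} - 1 \right)} and v = \sin{\left(\frac{3 s^{2}}{2} - 3 \right)} — it is the derivative of the product u*v.
F(s) = - 2 \sin{\left(\frac{3 s^{2}}{2} - 3 \right)} \cos{\left(\frac{s}{2} - 1 \right)} is an antiderivative of f.
Check: d/ds[- 2 \sin{\left(\frac{3 s^{2}}{2} - 3 \right)} \cos{\left(\frac{s}{2} - 1 \right)}] = - 6 s \cos{\left(\frac{s}{2} - 1 \right)} \cos{\left(\frac{3 s^{2}}{2} - 3 \right)} + \sin{\left(\frac{s}{2} - 1 \right)} \sin{\left(\frac{3 s^{2}}{2} - 3 \right)} = f(s).
F(3/2) = - 2 \sin{\left(\frac{3}{8} \right)} \cos{\left(\frac{1}{4} \right)}; F(1) = 2 \sin{\left(\frac{3}{2} \right)} \cos{\left(\frac{1}{2} \right)}.
Integral = F(3/2) - F(1) = - 2 \sin{\left(\frac{3}{2} \right)} \cos{\left(\frac{1}{2} \right)} - 2 \sin{\left(\frac{3}{8} \right)} \cos{\left(\frac{1}{4} \right)}.

Antiderivative: F(s) = - 2 \sin{\left(\frac{3 s^{2}}{2} - 3 \right)} \cos{\left(\frac{s}{2} - 1 \right)}; value = - 2 \sin{\left(\frac{3}{2} \right)} \cos{\left(\frac{1}{2} \right)} - 2 \sin{\left(\frac{3}{8} \right)} \cos{\left(\frac{1}{4} \right)}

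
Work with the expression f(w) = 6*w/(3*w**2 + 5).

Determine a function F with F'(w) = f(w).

f matches the chain-rule pattern g'(h)*h' with inner function h(w) = 3*w**2/2 + 5/2; substituting u = h(w) collapses the integral.
Check: d/dw[log(3*w**2/2 + 5/2)] = 6*w/(3*w**2 + 5) = f(w).

An antiderivative is F(w) = log(3*w**2/2 + 5/2).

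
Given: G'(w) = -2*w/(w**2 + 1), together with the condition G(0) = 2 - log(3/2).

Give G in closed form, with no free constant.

The substitution u = 3*w**2/2 + 3/2 works: G'(w) is exactly (dG/du)*(du/dw) for that inner function.
A general antiderivative is -log(3*w**2/2 + 3/2) + C.
The condition gives C = 2 - log(3/2) - (-log(3/2)) = 2.
So G(w) = -log(w**2 + 1) - log(3) + log(2) + 2.
Check: d/dw[-log(w**2 + 1) - log(3) + log(2) + 2] = -2*w/(w**2 + 1) = G'(w).

G(w) = -log(w**2 + 1) - log(3) + log(2) + 2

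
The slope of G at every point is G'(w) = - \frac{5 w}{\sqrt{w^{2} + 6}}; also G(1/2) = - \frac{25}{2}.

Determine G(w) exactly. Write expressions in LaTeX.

G'(w) matches the chain-rule pattern g'(h)*h' with inner function h(w) = w^{2} + 6; substituting u = h(w) collapses the integral.
A general antiderivative is - 5 \sqrt{w^{2} + 6} + C.
The condition gives C = - \frac{25}{2} - (- \frac{25}{2}) = 0.
So G(w) = - 5 \sqrt{w^{2} + 6}.
Check: d/dw[- 5 \sqrt{w^{2} + 6}] = - \frac{5 w}{\sqrt{w^{2} + 6}} = G'(w).

G(w) = - 5 \sqrt{w^{2} + 6}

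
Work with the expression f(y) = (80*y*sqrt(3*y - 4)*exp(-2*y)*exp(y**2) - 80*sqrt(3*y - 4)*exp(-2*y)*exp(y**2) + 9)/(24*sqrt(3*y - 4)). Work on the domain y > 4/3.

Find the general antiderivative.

Whatever form F(y) takes, F'(y) = f(y) is non-negotiable.
Check: d/dy[sqrt(3*y - 4)/4 + 5*exp(-2*y)*exp(y**2)/3] = (80*y*sqrt(3*y - 4)*exp(y**2) - 80*sqrt(3*y - 4)*exp(y**2) + 9*exp(2*y))*exp(-2*y)/(24*sqrt(3*y - 4)), which equals f(y).

F(y) = sqrt(3*y - 4)/4 + 5*exp(-2*y)*exp(y**2)/3 + C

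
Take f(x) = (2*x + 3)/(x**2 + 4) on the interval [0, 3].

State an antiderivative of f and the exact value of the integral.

For F(x) to be correct the identity F'(x) - f(x) = 0 must hold.
F(x) = (2*log(x**2 + 4) + 3*atan(x/2))/2 is an antiderivative of f.
Check: d/dx[(2*log(x**2 + 4) + 3*atan(x/2))/2] = (2*x + 3)/(x**2 + 4) = f(x).
F(3) = 3*atan(3/2)/2 + log(13); F(0) = log(4).
Integral = F(3) - F(0) = -log(4) + 3*atan(3/2)/2 + log(13).

Antiderivative: F(x) = (2*log(x**2 + 4) + 3*atan(x/2))/2; value = -log(4) + 3*atan(3/2)/2 + log(13)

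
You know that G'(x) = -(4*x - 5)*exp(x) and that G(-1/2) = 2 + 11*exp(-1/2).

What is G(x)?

G(x) = -4*x*exp(x) + 9*exp(x) + 2

Recognize the product-rule pattern: G'(x) = u'v + uv' with u = 9 - 4*x, v = exp(x), so integration by parts undoes it.
A general antiderivative is (9 - 4*x)*exp(x) + C.
The condition gives C = 2 + 11*exp(-1/2) - (11*exp(-1/2)) = 2.
So G(x) = -4*x*exp(x) + 9*exp(x) + 2.
Check: d/dx[-4*x*exp(x) + 9*exp(x) + 2] = -4*x*exp(x) + 5*exp(x), which equals G'(x).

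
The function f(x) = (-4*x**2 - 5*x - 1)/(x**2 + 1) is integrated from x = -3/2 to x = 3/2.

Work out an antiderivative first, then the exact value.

A candidate is checked by its d/dx: the result must match f(x).
F(x) = -(8*x + 5*log(x**2 + 1) - 6*atan(x))/2 is an antiderivative of f.
Check: d/dx[-(8*x + 5*log(x**2 + 1) - 6*atan(x))/2] = (-4*x**2 - 5*x - 1)/(x**2 + 1) = f(x).
F(3/2) = -6 - 5*log(13/4)/2 + 3*atan(3/2); F(-3/2) = -3*atan(3/2) - 5*log(13/4)/2 + 6.
Integral = F(3/2) - F(-3/2) = -12 + 6*atan(3/2).

Antiderivative: F(x) = -(8*x + 5*log(x**2 + 1) - 6*atan(x))/2; value = -12 + 6*atan(3/2)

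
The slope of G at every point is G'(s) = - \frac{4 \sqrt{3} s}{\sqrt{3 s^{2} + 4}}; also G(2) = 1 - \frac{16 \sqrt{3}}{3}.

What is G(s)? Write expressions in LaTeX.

G'(s) matches the chain-rule pattern g'(h)*h' with inner function h(s) = s^{2} + \frac{4}{3}; substituting u = h(s) collapses the integral.
A general antiderivative is - 4 \sqrt{s^{2} + \frac{4}{3}} + C.
The condition gives C = 1 - \frac{16 \sqrt{3}}{3} - (- \frac{16 \sqrt{3}}{3}) = 1.
So G(s) = \frac{- 4 \sqrt{3} \sqrt{3 s^{2} + 4} + 3}{3}.
Check: d/ds[\frac{- 4 \sqrt{3} \sqrt{3 s^{2} + 4} + 3}{3}] = - \frac{4 \sqrt{3} s}{\sqrt{3 s^{2} + 4}} = G'(s).

G(s) = \frac{- 4 \sqrt{3} \sqrt{3 s^{2} + 4} + 3}{3}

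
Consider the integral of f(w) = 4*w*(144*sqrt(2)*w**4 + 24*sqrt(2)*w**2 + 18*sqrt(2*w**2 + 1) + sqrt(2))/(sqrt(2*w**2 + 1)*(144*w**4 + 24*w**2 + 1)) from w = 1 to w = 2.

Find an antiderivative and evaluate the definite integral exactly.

Antiderivative: F(w) = 2*sqrt(4*w**2 + 2) - 1/(4*w**2 + 1/3); value = -2*sqrt(6) + 108/637 + 6*sqrt(2)

Recover f(w) by differentiating a candidate F(w); any mismatch rules it out.
F(w) = 2*sqrt(4*w**2 + 2) - 1/(4*w**2 + 1/3) is an antiderivative of f.
Check: d/dw[2*sqrt(4*w**2 + 2) - 1/(4*w**2 + 1/3)] = (576*sqrt(2)*w**5 + 96*sqrt(2)*w**3 + 72*w*sqrt(2*w**2 + 1) + 4*sqrt(2)*w)/(144*w**4*sqrt(2*w**2 + 1) + 24*w**2*sqrt(2*w**2 + 1) + sqrt(2*w**2 + 1)), which equals f(w).
F(2) = -3/49 + 6*sqrt(2); F(1) = -3/13 + 2*sqrt(6).
Integral = F(2) - F(1) = -2*sqrt(6) + 108/637 + 6*sqrt(2).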